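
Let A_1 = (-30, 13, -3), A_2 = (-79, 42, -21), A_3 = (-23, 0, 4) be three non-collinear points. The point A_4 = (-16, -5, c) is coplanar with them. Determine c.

The plane through A_1, A_2, A_3 has equation −31x + 217y + 434z = 2449.
Substituting A_4: (434)c + (-589) = 2449, so c = 7.

7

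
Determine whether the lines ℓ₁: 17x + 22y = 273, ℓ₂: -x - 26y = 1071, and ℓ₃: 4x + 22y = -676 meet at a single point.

Yes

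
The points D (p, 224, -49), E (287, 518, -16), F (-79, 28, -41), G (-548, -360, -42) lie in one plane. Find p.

239

Coplanarity ⇔ det[DE; DF; DG] = 0.
Expanding, this is linear in p: (9210)p + (-2201190) = 0.
So p = 239.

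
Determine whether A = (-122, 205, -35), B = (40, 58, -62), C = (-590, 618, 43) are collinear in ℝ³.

AB = (162, -147, -27), AC = (-468, 413, 78).
AB × AC = (-315, 0, -1890).
The cross product is nonzero, so the points do not lie on one line.

No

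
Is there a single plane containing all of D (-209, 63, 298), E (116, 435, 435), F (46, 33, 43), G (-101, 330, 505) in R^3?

The four points are coplanar iff the 3×3 determinant with rows DE, DF, DG is zero.
Rows: (325, 372, 137), (255, -30, -255), (108, 267, 207).
Expanding along the first row: (325)(61875) − (372)(80325) + (137)(71325) = 0.
Zero determinant ⇒ coplanar.

Yes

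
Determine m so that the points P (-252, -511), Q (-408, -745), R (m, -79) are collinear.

36

Collinearity: (R − P) must be parallel to (Q − P) = (-156, -234).
Cross-multiplying the components: (m − (-252))·(-234) = (432)·(-156).
Solving gives m = 36.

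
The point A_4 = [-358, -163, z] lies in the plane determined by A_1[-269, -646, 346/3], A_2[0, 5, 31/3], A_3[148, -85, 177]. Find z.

-599/3

A normal to the plane is n = A_1A_2 × A_1A_3 = (99050, -181120/3, -120558).
A_4 lies in the plane iff n · A_1A_4 = 0.
This gives (-120558)z + (-24071414) = 0, so z = -599/3.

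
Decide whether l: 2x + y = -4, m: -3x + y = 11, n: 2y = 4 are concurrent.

Yes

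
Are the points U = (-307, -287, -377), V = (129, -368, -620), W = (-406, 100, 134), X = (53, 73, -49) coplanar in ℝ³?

With U as base: UV = (436, -81, -243), UW = (-99, 387, 511), UX = (360, 360, 328).
UW × UX = (-57024, 216432, -174960).
UV · (UW × UX) = 121824.
Since 121824 ≠ 0, the four points are not coplanar.

No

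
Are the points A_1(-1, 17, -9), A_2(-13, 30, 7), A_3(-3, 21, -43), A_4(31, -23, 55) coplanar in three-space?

A normal to the plane through A_1, A_2, A_3 is n = A_1A_2 × A_1A_3 = (-506, -440, -22).
The plane has equation n·P = -6776. For A_4: n·A_4 = -6776.
Equal, so A_4 lies in the plane and all four are coplanar.

Yes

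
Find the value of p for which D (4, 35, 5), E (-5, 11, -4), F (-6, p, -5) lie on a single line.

Direction DE = (-9, -24, -9). From the x-coordinate of F, the parameter along the line is τ = (-6 − 4)/(-9) = 10/9.
Then p = 35 + 10/9·(-24) = 25/3.

25/3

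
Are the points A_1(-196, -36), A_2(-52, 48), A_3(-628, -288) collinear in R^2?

A_1A_2 = (144, 84), A_1A_3 = (-432, -252).
Checking proportionality: A_1A_3 = -3·A_1A_2, so the vectors are parallel and the points are collinear.

Yes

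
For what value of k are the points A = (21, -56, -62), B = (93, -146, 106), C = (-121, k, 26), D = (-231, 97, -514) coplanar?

-378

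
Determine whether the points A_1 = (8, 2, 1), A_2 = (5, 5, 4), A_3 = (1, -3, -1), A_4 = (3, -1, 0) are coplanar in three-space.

Yes

The four points are coplanar iff the 3×3 determinant with rows A_1A_2, A_1A_3, A_1A_4 is zero.
Rows: (-3, 3, 3), (-7, -5, -2), (-5, -3, -1).
Expanding along the first row: (-3)(-1) − (3)(-3) + (3)(-4) = 0.
Zero determinant ⇒ coplanar.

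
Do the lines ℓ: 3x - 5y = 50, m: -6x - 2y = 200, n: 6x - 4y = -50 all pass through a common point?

Yes

The three lines meet at one point iff the augmented coefficient matrix [aᵢ bᵢ cᵢ] has rank < 3, i.e. its determinant vanishes.
Here the determinant is 0.
It vanishes, so the lines are concurrent at (-25, -25).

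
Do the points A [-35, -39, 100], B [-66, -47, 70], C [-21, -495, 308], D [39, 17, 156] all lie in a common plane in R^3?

With A as base: AB = (-31, -8, -30), AC = (14, -456, 208), AD = (74, 56, 56).
AC × AD = (-37184, 14608, 34528).
AB · (AC × AD) = 0.
The scalar triple product vanishes, so the four points are coplanar.

Yes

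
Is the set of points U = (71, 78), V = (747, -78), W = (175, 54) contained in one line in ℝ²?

UV = (676, -156), UW = (104, -24).
Twice the signed area of △UVW is (676)(-24) − (-156)(104) = 0.
The triangle is degenerate (zero area), so the points are collinear.

Yes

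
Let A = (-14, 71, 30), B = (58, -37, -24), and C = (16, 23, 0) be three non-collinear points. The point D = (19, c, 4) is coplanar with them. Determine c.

21

The plane through A, B, C has equation 648x + 540y − 216z = 22788.
Substituting D: (540)c + (11448) = 22788, so c = 21.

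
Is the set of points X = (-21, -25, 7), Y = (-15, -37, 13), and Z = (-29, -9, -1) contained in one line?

Yes

XY = (6, -12, 6), XZ = (-8, 16, -8).
Each component of XZ is -4/3 times the corresponding component of XY, so XZ = -4/3·XY and the points are collinear.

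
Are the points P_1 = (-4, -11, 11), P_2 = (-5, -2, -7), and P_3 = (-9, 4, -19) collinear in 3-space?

No

P_1P_2 = (-1, 9, -18), P_1P_3 = (-5, 15, -30).
P_1P_2 × P_1P_3 = (0, 60, 30).
The cross product is nonzero, so the points do not lie on one line.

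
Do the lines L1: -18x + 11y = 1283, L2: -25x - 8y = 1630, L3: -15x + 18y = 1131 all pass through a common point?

No

Intersecting L1 and L2: solving the 2×2 system gives (x, y) = (-28194/419, 2735/419).
Substitute into L3: (-15)(-28194/419) + (18)(2735/419) = 472140/419.
But L3 requires 1131 ≠ 472140/419, so the three lines have no common point.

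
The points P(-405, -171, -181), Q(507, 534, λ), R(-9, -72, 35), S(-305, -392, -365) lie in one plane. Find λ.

779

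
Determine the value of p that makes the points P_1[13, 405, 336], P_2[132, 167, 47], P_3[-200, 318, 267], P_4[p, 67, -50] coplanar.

Normal to plane P_1P_2P_3: n = (-8721, 69768, -61047); plane equation n·P = 7630875.
Requiring n·P_4 = 7630875: (-8721)p + (7726806) = 7630875.
So p = 11.

11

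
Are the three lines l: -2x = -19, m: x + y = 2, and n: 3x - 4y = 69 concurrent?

No

The three lines meet at one point iff the augmented coefficient matrix [aᵢ bᵢ cᵢ] has rank < 3, i.e. its determinant vanishes.
Here the determinant is -21.
Nonzero, so no common point exists.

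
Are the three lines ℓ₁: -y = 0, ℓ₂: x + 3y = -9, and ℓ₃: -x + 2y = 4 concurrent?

No

Intersecting ℓ₁ and ℓ₂: solving the 2×2 system gives (x, y) = (-9, 0).
Substitute into ℓ₃: (-1)(-9) + (2)(0) = 9.
But ℓ₃ requires 4 ≠ 9, so the three lines have no common point.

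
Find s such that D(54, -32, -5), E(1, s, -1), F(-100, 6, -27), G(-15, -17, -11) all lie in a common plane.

-25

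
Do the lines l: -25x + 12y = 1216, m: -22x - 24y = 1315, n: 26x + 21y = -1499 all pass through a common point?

No

Intersecting l and m: solving the 2×2 system gives (x, y) = (-1249/24, -2041/288).
Substitute into n: (26)(-1249/24) + (21)(-2041/288) = -48061/32.
But n requires -1499 ≠ -48061/32, so the three lines have no common point.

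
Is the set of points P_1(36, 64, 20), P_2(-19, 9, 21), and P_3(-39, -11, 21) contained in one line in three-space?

P_1P_2 = (-55, -55, 1), P_1P_3 = (-75, -75, 1).
P_1P_2 × P_1P_3 = (20, -20, 0).
The cross product is nonzero, so the points do not lie on one line.

No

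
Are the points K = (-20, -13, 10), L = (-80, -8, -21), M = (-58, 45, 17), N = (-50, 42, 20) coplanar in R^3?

Yes

A normal to the plane through K, L, M is n = KL × KM = (1833, 1598, -3290).
The plane has equation n·P = -90334. For N: n·N = -90334.
Equal, so N lies in the plane and all four are coplanar.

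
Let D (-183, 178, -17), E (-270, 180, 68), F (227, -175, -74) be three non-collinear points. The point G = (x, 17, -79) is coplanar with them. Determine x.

The plane through D, E, F has equation 29891x + 29891y + 29891z = -657602.
Substituting G: (29891)x + (-1853242) = -657602, so x = 40.

40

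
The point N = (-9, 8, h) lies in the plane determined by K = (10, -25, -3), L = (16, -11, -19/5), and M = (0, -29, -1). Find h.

The plane through K, L, M has equation (124/5)x − 4y + 116z = 0.
Substituting N: (116)h + (-1276/5) = 0, so h = 11/5.

11/5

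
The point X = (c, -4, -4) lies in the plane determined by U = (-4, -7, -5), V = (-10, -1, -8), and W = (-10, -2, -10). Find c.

-6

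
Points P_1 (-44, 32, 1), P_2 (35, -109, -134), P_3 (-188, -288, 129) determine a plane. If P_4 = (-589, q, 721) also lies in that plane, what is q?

-28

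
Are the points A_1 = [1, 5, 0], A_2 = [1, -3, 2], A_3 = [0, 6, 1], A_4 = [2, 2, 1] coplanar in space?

No

The four points are coplanar iff the 3×3 determinant with rows A_1A_2, A_1A_3, A_1A_4 is zero.
Rows: (0, -8, 2), (-1, 1, 1), (1, -3, 1).
Expanding along the first row: (0)(4) − (-8)(-2) + (2)(2) = -12.
Nonzero ⇒ not coplanar.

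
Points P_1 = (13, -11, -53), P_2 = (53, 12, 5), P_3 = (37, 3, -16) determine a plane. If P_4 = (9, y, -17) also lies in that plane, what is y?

A normal to the plane is n = P_1P_2 × P_1P_3 = (39, -88, 8).
P_4 lies in the plane iff n · P_1P_4 = 0.
This gives (-88)y + (-836) = 0, so y = -19/2.

-19/2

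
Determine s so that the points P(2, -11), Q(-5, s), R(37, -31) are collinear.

Collinearity: (Q − P) must be parallel to (R − P) = (35, -20).
Cross-multiplying the components: (s − (-11))·(35) = (-7)·(-20).
Solving gives s = -7.

-7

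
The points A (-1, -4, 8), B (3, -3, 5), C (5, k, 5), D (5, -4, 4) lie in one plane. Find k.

Normal to plane ABD: n = (-4, -2, -6); plane equation n·P = -36.
Requiring n·C = -36: (-2)k + (-50) = -36.
So k = -7.

-7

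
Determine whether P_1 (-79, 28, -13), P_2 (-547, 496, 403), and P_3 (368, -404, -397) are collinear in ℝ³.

No

P_1P_2 = (-468, 468, 416), P_1P_3 = (447, -432, -384).
P_1P_2 × P_1P_3 = (0, 6240, -7020).
The cross product is nonzero, so the points do not lie on one line.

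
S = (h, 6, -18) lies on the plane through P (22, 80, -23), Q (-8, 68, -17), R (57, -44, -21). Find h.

21

The plane through P, Q, R has equation 720x + 270y + 4140z = -57780.
Substituting S: (720)h + (-72900) = -57780, so h = 21.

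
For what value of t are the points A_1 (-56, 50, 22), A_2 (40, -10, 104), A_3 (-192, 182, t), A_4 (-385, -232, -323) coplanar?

The points are coplanar iff A_1A_2 · (A_1A_3 × A_1A_4) = 0.
Expanding, this is linear in t: (46812)t + (4119456) = 0.
So t = -88.

-88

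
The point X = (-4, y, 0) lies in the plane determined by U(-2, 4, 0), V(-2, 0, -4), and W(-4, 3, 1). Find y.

2

The plane through U, V, W has equation −8x + 8y − 8z = 48.
Substituting X: (8)y + (32) = 48, so y = 2.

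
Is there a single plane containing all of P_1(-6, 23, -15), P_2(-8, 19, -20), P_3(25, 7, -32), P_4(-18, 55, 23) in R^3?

A normal to the plane through P_1, P_2, P_3 is n = P_1P_2 × P_1P_3 = (-12, -189, 156).
The plane has equation n·P = -6615. For P_4: n·P_4 = -6591.
-6591 ≠ -6615, so P_4 is off the plane.

No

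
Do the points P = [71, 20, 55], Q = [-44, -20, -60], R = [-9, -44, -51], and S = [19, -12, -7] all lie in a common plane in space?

Yes

With P as base: PQ = (-115, -40, -115), PR = (-80, -64, -106), PS = (-52, -32, -62).
PR × PS = (576, 552, -768).
PQ · (PR × PS) = 0.
The scalar triple product vanishes, so the four points are coplanar.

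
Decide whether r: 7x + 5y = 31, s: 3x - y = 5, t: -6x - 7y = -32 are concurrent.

The three lines meet at one point iff the augmented coefficient matrix [aᵢ bᵢ cᵢ] has rank < 3, i.e. its determinant vanishes.
Here the determinant is -38.
Nonzero, so no common point exists.

No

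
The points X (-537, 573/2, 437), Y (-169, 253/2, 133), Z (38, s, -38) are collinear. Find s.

73/2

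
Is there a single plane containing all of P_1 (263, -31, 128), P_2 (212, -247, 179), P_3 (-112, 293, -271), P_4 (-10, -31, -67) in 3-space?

Yes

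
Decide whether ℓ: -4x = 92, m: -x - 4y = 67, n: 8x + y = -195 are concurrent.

Yes

Intersecting ℓ and m: solving the 2×2 system gives (x, y) = (-23, -11).
Substitute into n: (8)(-23) + (1)(-11) = -195.
This equals -195, so (-23, -11) lies on all three lines and they are concurrent.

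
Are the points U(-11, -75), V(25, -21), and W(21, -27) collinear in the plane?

Yes

UV = (36, 54), UW = (32, 48).
det[UV; UW] = (36)(48) − (54)(32) = 0.
The determinant is zero, so the points are collinear.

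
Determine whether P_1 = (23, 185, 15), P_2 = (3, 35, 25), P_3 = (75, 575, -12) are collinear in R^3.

No

P_1P_2 = (-20, -150, 10), P_1P_3 = (52, 390, -27).
P_1P_2 × P_1P_3 = (150, -20, 0).
The cross product is nonzero, so the points do not lie on one line.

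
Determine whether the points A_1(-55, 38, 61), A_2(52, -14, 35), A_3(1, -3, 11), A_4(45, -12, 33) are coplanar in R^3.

Yes

With A_1 as base: A_1A_2 = (107, -52, -26), A_1A_3 = (56, -41, -50), A_1A_4 = (100, -50, -28).
A_1A_3 × A_1A_4 = (-1352, -3432, 1300).
A_1A_2 · (A_1A_3 × A_1A_4) = 0.
The scalar triple product vanishes, so the four points are coplanar.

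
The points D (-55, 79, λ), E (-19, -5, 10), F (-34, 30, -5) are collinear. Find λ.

Collinearity requires DE × DF = 0; each component is linear in λ.
The x-component gives (35)λ + (910) = 0, so λ = -26.
The remaining components then also vanish.

-26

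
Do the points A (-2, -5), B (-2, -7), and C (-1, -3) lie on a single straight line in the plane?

No

AB = (0, -2), AC = (1, 2).
If collinear, AC would be a scalar multiple of AB. But (0)·(2) ≠ (-2)·(1) (difference 2), so they are not parallel; the points are not collinear.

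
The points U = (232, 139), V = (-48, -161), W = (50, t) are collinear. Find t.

-56

The three points are collinear iff det[UV; UW] = 0.
This determinant is linear in t: (-280)t + (-15680) = 0, so t = -56.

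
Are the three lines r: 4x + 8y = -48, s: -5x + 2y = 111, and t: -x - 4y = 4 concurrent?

No

The three lines meet at one point iff the augmented coefficient matrix [aᵢ bᵢ cᵢ] has rank < 3, i.e. its determinant vanishes.
Here the determinant is 24.
Nonzero, so no common point exists.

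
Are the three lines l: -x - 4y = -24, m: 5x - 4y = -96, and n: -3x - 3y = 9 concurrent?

Intersecting l and m: solving the 2×2 system gives (x, y) = (-12, 9).
Substitute into n: (-3)(-12) + (-3)(9) = 9.
This equals 9, so (-12, 9) lies on all three lines and they are concurrent.

Yes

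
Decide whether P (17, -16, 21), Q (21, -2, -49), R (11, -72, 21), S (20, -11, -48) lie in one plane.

Yes

A normal to the plane through P, Q, R is n = PQ × PR = (-3920, 420, -140).
The plane has equation n·X = -76300. For S: n·S = -76300.
Equal, so S lies in the plane and all four are coplanar.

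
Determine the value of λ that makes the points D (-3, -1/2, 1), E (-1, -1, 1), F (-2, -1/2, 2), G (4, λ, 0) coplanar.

-5/2

Normal to plane DEF: n = (-1/2, -2, 1/2); plane equation n·P = 3.
Requiring n·G = 3: (-2)λ + (-2) = 3.
So λ = -5/2.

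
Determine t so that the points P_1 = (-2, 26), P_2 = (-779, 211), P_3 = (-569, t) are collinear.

The three points are collinear iff det[P_1P_2; P_1P_3] = 0.
This determinant is linear in t: (-777)t + (125097) = 0, so t = 161.

161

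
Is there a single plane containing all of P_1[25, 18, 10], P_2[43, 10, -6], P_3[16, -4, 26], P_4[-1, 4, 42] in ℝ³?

A normal to the plane through P_1, P_2, P_3 is n = P_1P_2 × P_1P_3 = (-480, -144, -468).
The plane has equation n·P = -19272. For P_4: n·P_4 = -19752.
-19752 ≠ -19272, so P_4 is off the plane.

No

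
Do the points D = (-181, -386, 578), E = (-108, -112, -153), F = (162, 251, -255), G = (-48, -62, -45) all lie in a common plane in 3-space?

No

With D as base: DE = (73, 274, -731), DF = (343, 637, -833), DG = (133, 324, -623).
DF × DG = (-126959, 102900, 26411).
DE · (DF × DG) = -379848.
Since -379848 ≠ 0, the four points are not coplanar.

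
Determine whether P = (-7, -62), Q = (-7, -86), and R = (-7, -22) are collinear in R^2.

PQ = (0, -24), PR = (0, 40).
det[PQ; PR] = (0)(40) − (-24)(0) = 0.
The determinant is zero, so the points are collinear.

Yes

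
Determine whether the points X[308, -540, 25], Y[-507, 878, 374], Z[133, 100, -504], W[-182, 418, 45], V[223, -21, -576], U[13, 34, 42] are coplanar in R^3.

No

The plane through X, Y, Z has normal n = XY × XZ = (-973482, -492210, -273450) and equation n·P = -40875306.
Checking the remaining points: n·W = -40875306, n·V = -49242876, n·U = -40875306.
Since n·V = -49242876 ≠ -40875306, V is off the plane and the points are not all coplanar.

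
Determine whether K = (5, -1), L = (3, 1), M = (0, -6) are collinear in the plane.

No

KL = (-2, 2), KM = (-5, -5).
If collinear, KM would be a scalar multiple of KL. But (-2)·(-5) ≠ (2)·(-5) (difference 20), so they are not parallel; the points are not collinear.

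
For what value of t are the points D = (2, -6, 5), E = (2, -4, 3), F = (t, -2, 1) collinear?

2

Direction DE = (0, 2, -2). From the y-coordinate of F, the parameter along the line is τ = (-2 − (-6))/2 = 2.
Then t = 2 + 2·(0) = 2.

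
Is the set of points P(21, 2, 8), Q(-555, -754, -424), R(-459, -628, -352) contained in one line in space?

Yes

PQ = (-576, -756, -432), PR = (-480, -630, -360).
PQ × PR = (0, 0, 0).
The cross product vanishes, so the three points are collinear.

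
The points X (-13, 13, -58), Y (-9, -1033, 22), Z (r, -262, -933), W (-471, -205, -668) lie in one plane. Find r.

The points are coplanar iff XY · (XZ × XW) = 0.
Expanding, this is linear in r: (-655500)r + (-437874000) = 0.
So r = -668.

-668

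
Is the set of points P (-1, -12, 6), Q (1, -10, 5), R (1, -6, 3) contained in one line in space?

No

PQ = (2, 2, -1), PR = (2, 6, -3).
PQ × PR = (0, 4, 8).
The cross product is nonzero, so the points do not lie on one line.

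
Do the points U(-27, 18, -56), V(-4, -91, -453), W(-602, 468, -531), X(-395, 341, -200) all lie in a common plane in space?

Yes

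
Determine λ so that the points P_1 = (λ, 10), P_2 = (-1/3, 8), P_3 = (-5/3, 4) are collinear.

1/3

The three points are collinear iff det[P_1P_2; P_1P_3] = 0.
This determinant is linear in λ: (4)λ + (-4/3) = 0, so λ = 1/3.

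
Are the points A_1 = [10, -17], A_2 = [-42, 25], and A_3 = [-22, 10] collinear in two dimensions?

No

A_1A_2 = (-52, 42), A_1A_3 = (-32, 27).
det[A_1A_2; A_1A_3] = (-52)(27) − (42)(-32) = -60.
The determinant is nonzero, so they are not collinear.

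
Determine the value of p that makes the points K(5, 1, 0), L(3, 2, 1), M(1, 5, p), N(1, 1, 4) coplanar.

0

Normal to plane KLN: n = (4, 4, 4); plane equation n·P = 24.
Requiring n·M = 24: (4)p + (24) = 24.
So p = 0.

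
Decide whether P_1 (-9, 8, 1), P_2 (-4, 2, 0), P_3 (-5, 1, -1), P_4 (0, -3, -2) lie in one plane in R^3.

No

The four points are coplanar iff the 3×3 determinant with rows P_1P_2, P_1P_3, P_1P_4 is zero.
Rows: (5, -6, -1), (4, -7, -2), (9, -11, -3).
Expanding along the first row: (5)(-1) − (-6)(6) + (-1)(19) = 12.
Nonzero ⇒ not coplanar.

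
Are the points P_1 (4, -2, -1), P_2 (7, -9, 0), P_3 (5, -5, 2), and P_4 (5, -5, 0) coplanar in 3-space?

A normal to the plane through P_1, P_2, P_3 is n = P_1P_2 × P_1P_3 = (-18, -8, -2).
The plane has equation n·P = -54. For P_4: n·P_4 = -50.
-50 ≠ -54, so P_4 is off the plane.

No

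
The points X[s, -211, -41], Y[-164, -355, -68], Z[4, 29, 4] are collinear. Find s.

Direction YZ = (168, 384, 72). From the y-coordinate of X, the parameter along the line is τ = (-211 − (-355))/384 = 3/8.
Then s = (-164) + 3/8·(168) = -101.

-101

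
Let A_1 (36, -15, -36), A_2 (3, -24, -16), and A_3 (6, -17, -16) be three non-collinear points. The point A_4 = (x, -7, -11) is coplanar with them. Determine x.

A normal to the plane is n = A_1A_2 × A_1A_3 = (-140, 60, -204).
A_4 lies in the plane iff n · A_1A_4 = 0.
This gives (-140)x + (420) = 0, so x = 3.

3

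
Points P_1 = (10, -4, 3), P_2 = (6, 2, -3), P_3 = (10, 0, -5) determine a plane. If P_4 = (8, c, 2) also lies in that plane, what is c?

Coplanarity requires P_1P_2 · (P_1P_3 × P_1P_4) = 0.
P_1P_2 = (-4, 6, -6), P_1P_3 = (0, 4, -8); the triple product is linear in c with coefficient -32 and constant term -64.
Setting it to zero: c = -2.

-2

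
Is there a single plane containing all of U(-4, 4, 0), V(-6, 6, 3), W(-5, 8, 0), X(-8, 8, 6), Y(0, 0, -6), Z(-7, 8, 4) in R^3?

Yes

The plane through U, V, W has normal n = UV × UW = (-12, -3, -6) and equation n·P = 36.
Checking the remaining points: n·X = 36, n·Y = 36, n·Z = 36.
All equal 36, so all 6 points lie in one plane.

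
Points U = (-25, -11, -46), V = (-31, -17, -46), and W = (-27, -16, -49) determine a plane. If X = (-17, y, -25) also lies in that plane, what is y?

The plane through U, V, W has equation 18x − 18y + 18z = -1080.
Substituting X: (-18)y + (-756) = -1080, so y = 18.

18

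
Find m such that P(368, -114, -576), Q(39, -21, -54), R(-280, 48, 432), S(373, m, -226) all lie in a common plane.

261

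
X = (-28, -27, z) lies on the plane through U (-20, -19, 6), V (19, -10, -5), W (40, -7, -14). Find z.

-2

Coplanarity requires UV · (UW × UX) = 0.
UV = (39, 9, -11), UW = (60, 12, -20); the triple product is linear in z with coefficient -72 and constant term -144.
Setting it to zero: z = -2.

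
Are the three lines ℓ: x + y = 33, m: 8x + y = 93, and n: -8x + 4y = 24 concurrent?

Intersecting ℓ and m: solving the 2×2 system gives (x, y) = (60/7, 171/7).
Substitute into n: (-8)(60/7) + (4)(171/7) = 204/7.
But n requires 24 ≠ 204/7, so the three lines have no common point.

No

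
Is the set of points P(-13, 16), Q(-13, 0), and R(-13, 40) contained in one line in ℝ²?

PQ = (0, -16), PR = (0, 24).
det[PQ; PR] = (0)(24) − (-16)(0) = 0.
The determinant is zero, so the points are collinear.

Yes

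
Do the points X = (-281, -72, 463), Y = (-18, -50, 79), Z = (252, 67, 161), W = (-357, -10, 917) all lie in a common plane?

No

With X as base: XY = (263, 22, -384), XZ = (533, 139, -302), XW = (-76, 62, 454).
XZ × XW = (81830, -219030, 43610).
XY · (XZ × XW) = -43610.
Since -43610 ≠ 0, the four points are not coplanar.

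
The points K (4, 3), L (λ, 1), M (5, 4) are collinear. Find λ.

2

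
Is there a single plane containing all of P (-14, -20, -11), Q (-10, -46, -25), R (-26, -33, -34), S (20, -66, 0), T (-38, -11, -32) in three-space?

No

The plane through P, Q, R has normal n = PQ × PR = (416, 260, -364) and equation n·X = -7020.
Checking the remaining points: n·S = -8840, n·T = -7020.
Since n·S = -8840 ≠ -7020, S is off the plane and the points are not all coplanar.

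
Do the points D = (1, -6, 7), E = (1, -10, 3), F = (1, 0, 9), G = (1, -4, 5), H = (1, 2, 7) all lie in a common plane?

Yes

The plane through D, E, F has normal n = DE × DF = (16, 0, 0) and equation n·P = 16.
Checking the remaining points: n·G = 16, n·H = 16.
All equal 16, so all 5 points lie in one plane.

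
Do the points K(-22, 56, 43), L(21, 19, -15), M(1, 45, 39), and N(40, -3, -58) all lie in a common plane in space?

Yes

The four points are coplanar iff the 3×3 determinant with rows KL, KM, KN is zero.
Rows: (43, -37, -58), (23, -11, -4), (62, -59, -101).
Expanding along the first row: (43)(875) − (-37)(-2075) + (-58)(-675) = 0.
Zero determinant ⇒ coplanar.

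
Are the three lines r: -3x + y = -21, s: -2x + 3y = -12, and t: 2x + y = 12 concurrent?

The three lines meet at one point iff the augmented coefficient matrix [aᵢ bᵢ cᵢ] has rank < 3, i.e. its determinant vanishes.
Here the determinant is 24.
Nonzero, so no common point exists.

No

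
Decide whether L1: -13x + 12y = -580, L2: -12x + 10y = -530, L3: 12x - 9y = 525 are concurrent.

Yes

Intersecting L1 and L2: solving the 2×2 system gives (x, y) = (40, -5).
Substitute into L3: (12)(40) + (-9)(-5) = 525.
This equals 525, so (40, -5) lies on all three lines and they are concurrent.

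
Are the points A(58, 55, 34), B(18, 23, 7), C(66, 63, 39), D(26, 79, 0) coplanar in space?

Yes

With A as base: AB = (-40, -32, -27), AC = (8, 8, 5), AD = (-32, 24, -34).
AC × AD = (-392, 112, 448).
AB · (AC × AD) = 0.
The scalar triple product vanishes, so the four points are coplanar.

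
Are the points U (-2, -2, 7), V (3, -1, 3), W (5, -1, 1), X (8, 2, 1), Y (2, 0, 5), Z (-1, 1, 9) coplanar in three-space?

Yes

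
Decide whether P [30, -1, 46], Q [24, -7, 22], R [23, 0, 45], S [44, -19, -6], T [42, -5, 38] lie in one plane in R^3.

No

The plane through P, Q, R has normal n = PQ × PR = (30, 162, -48) and equation n·X = -1470.
Checking the remaining points: n·S = -1470, n·T = -1374.
Since n·T = -1374 ≠ -1470, T is off the plane and the points are not all coplanar.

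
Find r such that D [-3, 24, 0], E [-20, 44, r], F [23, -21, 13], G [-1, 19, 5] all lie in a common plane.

Normal to plane DFG: n = (-160, -104, -40); plane equation n·P = -2016.
Requiring n·E = -2016: (-40)r + (-1376) = -2016.
So r = 16.

16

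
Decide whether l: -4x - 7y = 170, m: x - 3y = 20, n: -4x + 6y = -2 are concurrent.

No

Lines aᵢx + bᵢy = cᵢ with pairwise distinct directions are concurrent exactly when det[aᵢ bᵢ cᵢ] = 0.
Here the determinant is -18.
Nonzero, so no common point exists.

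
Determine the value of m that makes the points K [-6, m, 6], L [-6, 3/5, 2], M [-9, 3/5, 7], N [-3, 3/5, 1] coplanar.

3/5

Coplanarity ⇔ det[KL; KM; KN] = 0.
Expanding, this is linear in m: (-12)m + (36/5) = 0.
So m = 3/5.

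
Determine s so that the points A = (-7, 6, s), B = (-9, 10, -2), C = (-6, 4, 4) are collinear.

Collinearity requires AB × AC = 0; each component is linear in s.
The x-component gives (-6)s + (12) = 0, so s = 2.
The remaining components then also vanish.

2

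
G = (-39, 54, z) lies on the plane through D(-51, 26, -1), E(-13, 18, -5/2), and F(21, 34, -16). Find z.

-35/2

Coplanarity requires DE · (DF × DG) = 0.
DE = (38, -8, -3/2), DF = (72, 8, -15); the triple product is linear in z with coefficient 880 and constant term 15400.
Setting it to zero: z = -35/2.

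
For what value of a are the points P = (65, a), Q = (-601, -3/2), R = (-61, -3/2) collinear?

Collinearity: (P − Q) must be parallel to (R − Q) = (540, 0).
Cross-multiplying the components: (a − (-3/2))·(540) = (666)·(0).
Solving gives a = -3/2.

-3/2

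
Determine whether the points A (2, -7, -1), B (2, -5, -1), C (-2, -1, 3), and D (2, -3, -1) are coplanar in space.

The four points are coplanar iff the 3×3 determinant with rows AB, AC, AD is zero.
Rows: (0, 2, 0), (-4, 6, 4), (0, 4, 0).
Expanding along the first row: (0)(-16) − (2)(0) + (0)(-16) = 0.
Zero determinant ⇒ coplanar.

Yes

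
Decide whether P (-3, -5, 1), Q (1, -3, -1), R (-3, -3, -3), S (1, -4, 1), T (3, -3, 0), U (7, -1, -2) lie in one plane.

Yes

The plane through P, Q, R has normal n = PQ × PR = (-4, 16, 8) and equation n·X = -60.
Checking the remaining points: n·S = -60, n·T = -60, n·U = -60.
All equal -60, so all 6 points lie in one plane.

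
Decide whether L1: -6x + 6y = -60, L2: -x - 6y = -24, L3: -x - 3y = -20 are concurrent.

Lines aᵢx + bᵢy = cᵢ with pairwise distinct directions are concurrent exactly when det[aᵢ bᵢ cᵢ] = 0.
Here the determinant is -84.
Nonzero, so no common point exists.

No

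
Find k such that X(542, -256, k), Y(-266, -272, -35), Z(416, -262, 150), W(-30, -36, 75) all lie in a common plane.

185

Coplanarity ⇔ det[XY; XZ; XW] = 0.
Expanding, this is linear in k: (-158592)k + (29339520) = 0.
So k = 185.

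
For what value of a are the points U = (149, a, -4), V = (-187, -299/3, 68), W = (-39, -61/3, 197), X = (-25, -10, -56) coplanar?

253/3

Coplanarity ⇔ det[UV; UW; UX] = 0.
Expanding, this is linear in a: (-39250)a + (9930250/3) = 0.
So a = 253/3.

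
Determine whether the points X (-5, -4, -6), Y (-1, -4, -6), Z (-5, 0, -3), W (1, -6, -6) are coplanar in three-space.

A normal to the plane through X, Y, Z is n = XY × XZ = (0, -12, 16).
The plane has equation n·P = -48. For W: n·W = -24.
-24 ≠ -48, so W is off the plane.

No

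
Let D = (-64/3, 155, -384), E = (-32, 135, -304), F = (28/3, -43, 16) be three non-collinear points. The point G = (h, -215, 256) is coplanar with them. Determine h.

220/3

Coplanarity requires DE · (DF × DG) = 0.
DE = (-32/3, -20, 80), DF = (92/3, -198, 400); the triple product is linear in h with coefficient 7840 and constant term -1724800/3.
Setting it to zero: h = 220/3.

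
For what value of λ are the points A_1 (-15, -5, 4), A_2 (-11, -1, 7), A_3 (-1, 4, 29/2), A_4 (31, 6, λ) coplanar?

Normal to plane A_1A_2A_3: n = (15, 0, -20); plane equation n·P = -305.
Requiring n·A_4 = -305: (-20)λ + (465) = -305.
So λ = 77/2.

77/2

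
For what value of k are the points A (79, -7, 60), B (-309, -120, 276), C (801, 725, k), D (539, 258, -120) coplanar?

Normal to plane ABD: n = (-36900, 29520, -50840); plane equation n·P = -6172140.
Requiring n·C = -6172140: (-50840)k + (-8154900) = -6172140.
So k = -39.

-39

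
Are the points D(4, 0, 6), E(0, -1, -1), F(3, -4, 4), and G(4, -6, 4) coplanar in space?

With D as base: DE = (-4, -1, -7), DF = (-1, -4, -2), DG = (0, -6, -2).
DF × DG = (-4, -2, 6).
DE · (DF × DG) = -24.
Since -24 ≠ 0, the four points are not coplanar.

No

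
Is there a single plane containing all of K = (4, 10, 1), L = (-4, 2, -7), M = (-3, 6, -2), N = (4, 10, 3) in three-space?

With K as base: KL = (-8, -8, -8), KM = (-7, -4, -3), KN = (0, 0, 2).
KM × KN = (-8, 14, 0).
KL · (KM × KN) = -48.
Since -48 ≠ 0, the four points are not coplanar.

No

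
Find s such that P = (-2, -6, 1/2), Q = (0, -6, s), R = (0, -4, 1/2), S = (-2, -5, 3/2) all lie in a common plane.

-3/2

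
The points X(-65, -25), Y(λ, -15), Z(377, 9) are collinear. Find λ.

Collinearity: (Y − X) must be parallel to (Z − X) = (442, 34).
Cross-multiplying the components: (λ − (-65))·(34) = (10)·(442).
Solving gives λ = 65.

65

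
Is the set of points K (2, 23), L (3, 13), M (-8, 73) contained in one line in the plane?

KL = (1, -10), KM = (-10, 50).
If collinear, KM would be a scalar multiple of KL. But (1)·(50) ≠ (-10)·(-10) (difference -50), so they are not parallel; the points are not collinear.

No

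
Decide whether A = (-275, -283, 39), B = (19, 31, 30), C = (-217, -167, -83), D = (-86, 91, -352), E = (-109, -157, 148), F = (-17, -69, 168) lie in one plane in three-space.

No

The plane through A, B, C has normal n = AB × AC = (-37264, 35346, 15892) and equation n·P = 864470.
Checking the remaining points: n·D = 827206, n·E = 864470, n·F = 864470.
Since n·D = 827206 ≠ 864470, D is off the plane and the points are not all coplanar.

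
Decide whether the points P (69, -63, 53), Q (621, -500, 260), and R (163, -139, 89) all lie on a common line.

No

PQ = (552, -437, 207), PR = (94, -76, 36).
Comparing components 3 and 1: (207)(94) − (552)(36) = -414 ≠ 0, so PQ and PR are not parallel and the points are not collinear.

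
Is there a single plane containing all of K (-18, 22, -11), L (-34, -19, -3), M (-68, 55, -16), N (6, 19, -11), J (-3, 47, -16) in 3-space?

The plane through K, L, M has normal n = KL × KM = (-59, -480, -2578) and equation n·P = 18860.
Checking the remaining points: n·N = 18884, n·J = 18865.
Since n·N = 18884 ≠ 18860, N is off the plane and the points are not all coplanar.

No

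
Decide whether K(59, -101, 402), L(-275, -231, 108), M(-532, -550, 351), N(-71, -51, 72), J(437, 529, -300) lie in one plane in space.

The plane through K, L, M has normal n = KL × KM = (-125376, 156720, 73136) and equation n·P = 6174768.
Checking the remaining points: n·N = 6174768, n·J = 6174768.
All equal 6174768, so all 5 points lie in one plane.

Yes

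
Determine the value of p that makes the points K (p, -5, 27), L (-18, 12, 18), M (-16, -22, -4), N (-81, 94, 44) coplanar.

The points are coplanar iff KL · (KM × KN) = 0.
Expanding, this is linear in p: (-920)p + (23920) = 0.
So p = 26.

26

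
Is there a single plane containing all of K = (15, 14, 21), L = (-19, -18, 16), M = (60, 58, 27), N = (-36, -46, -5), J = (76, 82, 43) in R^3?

The plane through K, L, M has normal n = KL × KM = (28, -21, -56) and equation n·P = -1050.
Checking the remaining points: n·N = 238, n·J = -2002.
Since n·N = 238 ≠ -1050, N is off the plane and the points are not all coplanar.

No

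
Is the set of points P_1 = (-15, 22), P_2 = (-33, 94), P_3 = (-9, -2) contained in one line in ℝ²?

P_1P_2 = (-18, 72), P_1P_3 = (6, -24).
Twice the signed area of △P_1P_2P_3 is (-18)(-24) − (72)(6) = 0.
The triangle is degenerate (zero area), so the points are collinear.

Yes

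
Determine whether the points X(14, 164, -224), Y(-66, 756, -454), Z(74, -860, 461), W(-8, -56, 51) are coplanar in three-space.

Yes

A normal to the plane through X, Y, Z is n = XY × XZ = (170000, 41000, 46400).
The plane has equation n·P = -1289600. For W: n·W = -1289600.
Equal, so W lies in the plane and all four are coplanar.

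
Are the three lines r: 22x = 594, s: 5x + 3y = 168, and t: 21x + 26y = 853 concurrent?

Intersecting r and s: solving the 2×2 system gives (x, y) = (27, 11).
Substitute into t: (21)(27) + (26)(11) = 853.
This equals 853, so (27, 11) lies on all three lines and they are concurrent.

Yes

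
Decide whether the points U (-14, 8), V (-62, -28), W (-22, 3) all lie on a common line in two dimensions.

No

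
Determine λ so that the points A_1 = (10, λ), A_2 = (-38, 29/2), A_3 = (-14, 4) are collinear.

The three points are collinear iff det[A_1A_2; A_1A_3] = 0.
This determinant is linear in λ: (24)λ + (156) = 0, so λ = -13/2.

-13/2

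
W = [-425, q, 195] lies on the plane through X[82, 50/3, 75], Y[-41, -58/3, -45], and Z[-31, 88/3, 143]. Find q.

The plane through X, Y, Z has equation −928x + 21924y − 5626z = -132646.
Substituting W: (21924)q + (-702670) = -132646, so q = 26.

26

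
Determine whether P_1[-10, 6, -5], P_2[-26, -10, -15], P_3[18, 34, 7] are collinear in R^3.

P_1P_2 = (-16, -16, -10), P_1P_3 = (28, 28, 12).
Comparing components 2 and 3: (-16)(12) − (-10)(28) = 88 ≠ 0, so P_1P_2 and P_1P_3 are not parallel and the points are not collinear.

No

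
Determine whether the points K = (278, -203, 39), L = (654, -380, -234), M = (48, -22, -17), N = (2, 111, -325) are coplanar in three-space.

Yes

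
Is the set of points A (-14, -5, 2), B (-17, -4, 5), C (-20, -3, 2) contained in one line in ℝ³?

AB = (-3, 1, 3), AC = (-6, 2, 0).
AB × AC = (-6, -18, 0).
The cross product is nonzero, so the points do not lie on one line.

No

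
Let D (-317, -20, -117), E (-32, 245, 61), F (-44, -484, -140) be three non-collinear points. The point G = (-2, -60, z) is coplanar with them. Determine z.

Coplanarity requires DE · (DF × DG) = 0.
DE = (285, 265, 178), DF = (273, -464, -23); the triple product is linear in z with coefficient -204585 and constant term -2045850.
Setting it to zero: z = -10.

-10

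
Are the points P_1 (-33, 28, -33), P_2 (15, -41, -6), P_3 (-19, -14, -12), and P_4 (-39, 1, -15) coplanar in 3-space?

Yes

The four points are coplanar iff the 3×3 determinant with rows P_1P_2, P_1P_3, P_1P_4 is zero.
Rows: (48, -69, 27), (14, -42, 21), (-6, -27, 18).
Expanding along the first row: (48)(-189) − (-69)(378) + (27)(-630) = 0.
Zero determinant ⇒ coplanar.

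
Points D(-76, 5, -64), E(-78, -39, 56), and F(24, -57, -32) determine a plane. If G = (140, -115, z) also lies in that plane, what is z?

-32

Coplanarity requires DE · (DF × DG) = 0.
DE = (-2, -44, 120), DF = (100, -62, 32); the triple product is linear in z with coefficient 4524 and constant term 144768.
Setting it to zero: z = -32.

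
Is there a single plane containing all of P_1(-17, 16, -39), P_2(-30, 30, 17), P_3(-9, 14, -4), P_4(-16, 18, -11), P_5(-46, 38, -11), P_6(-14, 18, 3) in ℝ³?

The plane through P_1, P_2, P_3 has normal n = P_1P_2 × P_1P_3 = (602, 903, -86) and equation n·P = 7568.
Checking the remaining points: n·P_4 = 7568, n·P_5 = 7568, n·P_6 = 7568.
All equal 7568, so all 6 points lie in one plane.

Yes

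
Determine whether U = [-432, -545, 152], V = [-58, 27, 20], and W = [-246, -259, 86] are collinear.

No

UV = (374, 572, -132), UW = (186, 286, -66).
Comparing components 3 and 1: (-132)(186) − (374)(-66) = 132 ≠ 0, so UV and UW are not parallel and the points are not collinear.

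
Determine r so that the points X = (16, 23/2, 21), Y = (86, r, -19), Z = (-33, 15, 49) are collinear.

13/2

Direction XZ = (-49, 7/2, 28). From the x-coordinate of Y, the parameter along the line is τ = (86 − 16)/(-49) = -10/7.
Then r = 23/2 + (-10/7)·(7/2) = 13/2.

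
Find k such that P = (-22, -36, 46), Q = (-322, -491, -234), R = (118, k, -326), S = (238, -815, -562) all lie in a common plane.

The points are coplanar iff PQ · (PR × PS) = 0.
Expanding, this is linear in k: (255200)k + (131938400) = 0.
So k = -517.

-517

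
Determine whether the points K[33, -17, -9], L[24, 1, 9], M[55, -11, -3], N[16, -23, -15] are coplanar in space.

Yes

The four points are coplanar iff the 3×3 determinant with rows KL, KM, KN is zero.
Rows: (-9, 18, 18), (22, 6, 6), (-17, -6, -6).
Expanding along the first row: (-9)(0) − (18)(-30) + (18)(-30) = 0.
Zero determinant ⇒ coplanar.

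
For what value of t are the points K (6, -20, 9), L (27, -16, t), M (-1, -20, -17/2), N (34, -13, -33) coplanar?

-5/2

Normal to plane KMN: n = (245/2, -784, -49); plane equation n·P = 15974.
Requiring n·L = 15974: (-49)t + (31703/2) = 15974.
So t = -5/2.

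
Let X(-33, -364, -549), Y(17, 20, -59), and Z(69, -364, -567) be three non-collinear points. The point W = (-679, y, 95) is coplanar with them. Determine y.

The plane through X, Y, Z has equation −6912x + 50880y − 39168z = 3211008.
Substituting W: (50880)y + (972288) = 3211008, so y = 44.

44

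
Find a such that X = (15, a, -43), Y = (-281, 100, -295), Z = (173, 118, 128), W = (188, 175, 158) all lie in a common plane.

28

Coplanarity ⇔ det[XY; XZ; XW] = 0.
Expanding, this is linear in a: (7275)a + (-203700) = 0.
So a = 28.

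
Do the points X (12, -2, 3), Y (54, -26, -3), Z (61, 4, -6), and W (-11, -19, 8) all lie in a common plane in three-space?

No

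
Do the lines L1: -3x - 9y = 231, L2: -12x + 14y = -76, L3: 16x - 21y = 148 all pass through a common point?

Intersecting L1 and L2: solving the 2×2 system gives (x, y) = (-17, -20).
Substitute into L3: (16)(-17) + (-21)(-20) = 148.
This equals 148, so (-17, -20) lies on all three lines and they are concurrent.

Yes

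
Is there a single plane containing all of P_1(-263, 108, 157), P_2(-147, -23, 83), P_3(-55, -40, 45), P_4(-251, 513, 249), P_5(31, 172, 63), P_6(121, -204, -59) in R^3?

The plane through P_1, P_2, P_3 has normal n = P_1P_2 × P_1P_3 = (3720, -2400, 10080) and equation n·P = 345000.
Checking the remaining points: n·P_4 = 345000, n·P_5 = 337560, n·P_6 = 345000.
Since n·P_5 = 337560 ≠ 345000, P_5 is off the plane and the points are not all coplanar.

No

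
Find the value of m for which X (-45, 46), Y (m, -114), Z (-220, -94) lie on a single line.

Collinearity: (Y − X) must be parallel to (Z − X) = (-175, -140).
Cross-multiplying the components: (m − (-45))·(-140) = (-160)·(-175).
Solving gives m = -245.

-245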